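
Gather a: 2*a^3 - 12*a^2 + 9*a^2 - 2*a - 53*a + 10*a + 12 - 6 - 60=2*a^3 - 3*a^2 - 45*a - 54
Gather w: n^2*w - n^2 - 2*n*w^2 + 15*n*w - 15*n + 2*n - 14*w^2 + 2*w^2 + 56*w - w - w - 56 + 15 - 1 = -n^2 - 13*n + w^2*(-2*n - 12) + w*(n^2 + 15*n + 54) - 42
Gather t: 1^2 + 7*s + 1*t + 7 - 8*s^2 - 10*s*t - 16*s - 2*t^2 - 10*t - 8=-8*s^2 - 9*s - 2*t^2 + t*(-10*s - 9)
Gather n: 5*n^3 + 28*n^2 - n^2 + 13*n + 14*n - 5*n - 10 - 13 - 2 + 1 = 5*n^3 + 27*n^2 + 22*n - 24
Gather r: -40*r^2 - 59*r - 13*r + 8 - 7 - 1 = -40*r^2 - 72*r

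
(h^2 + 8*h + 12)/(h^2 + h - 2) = (h + 6)/(h - 1)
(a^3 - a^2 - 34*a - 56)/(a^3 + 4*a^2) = 1 - 5/a - 14/a^2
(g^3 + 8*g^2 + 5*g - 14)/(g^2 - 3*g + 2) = (g^2 + 9*g + 14)/(g - 2)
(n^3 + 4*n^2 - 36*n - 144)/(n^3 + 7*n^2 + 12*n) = (n^2 - 36)/(n*(n + 3))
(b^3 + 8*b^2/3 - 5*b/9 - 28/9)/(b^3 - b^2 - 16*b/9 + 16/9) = (3*b + 7)/(3*b - 4)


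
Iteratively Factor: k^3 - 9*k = (k)*(k^2 - 9) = k*(k - 3)*(k + 3)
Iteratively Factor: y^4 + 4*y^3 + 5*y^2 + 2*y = (y + 2)*(y^3 + 2*y^2 + y) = (y + 1)*(y + 2)*(y^2 + y) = (y + 1)^2*(y + 2)*(y)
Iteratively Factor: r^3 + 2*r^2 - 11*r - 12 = (r - 3)*(r^2 + 5*r + 4) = (r - 3)*(r + 4)*(r + 1)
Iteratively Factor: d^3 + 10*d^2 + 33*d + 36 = (d + 3)*(d^2 + 7*d + 12) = (d + 3)^2*(d + 4)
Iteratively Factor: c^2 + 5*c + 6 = (c + 3)*(c + 2)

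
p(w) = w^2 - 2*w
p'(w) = 2*w - 2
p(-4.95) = 34.40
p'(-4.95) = -11.90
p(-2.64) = 12.25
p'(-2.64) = -7.28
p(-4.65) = 30.92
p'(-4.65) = -11.30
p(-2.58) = 11.82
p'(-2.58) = -7.16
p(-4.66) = 31.04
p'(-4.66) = -11.32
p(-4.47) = 28.92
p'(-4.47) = -10.94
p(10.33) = 86.05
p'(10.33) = 18.66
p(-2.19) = 9.18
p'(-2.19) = -6.38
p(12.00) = 120.00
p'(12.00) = 22.00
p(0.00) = 0.00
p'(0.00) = -2.00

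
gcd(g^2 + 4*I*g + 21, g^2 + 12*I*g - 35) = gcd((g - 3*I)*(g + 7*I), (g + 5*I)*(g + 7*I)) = g + 7*I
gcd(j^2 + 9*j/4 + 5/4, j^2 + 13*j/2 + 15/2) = 1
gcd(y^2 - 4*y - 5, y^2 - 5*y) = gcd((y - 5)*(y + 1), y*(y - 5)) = y - 5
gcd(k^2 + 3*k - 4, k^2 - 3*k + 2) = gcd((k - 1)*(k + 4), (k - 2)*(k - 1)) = k - 1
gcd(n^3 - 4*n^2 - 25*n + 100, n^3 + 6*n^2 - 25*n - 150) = n^2 - 25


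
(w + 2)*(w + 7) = w^2 + 9*w + 14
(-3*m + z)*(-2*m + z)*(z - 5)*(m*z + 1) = 6*m^3*z^2 - 30*m^3*z - 5*m^2*z^3 + 25*m^2*z^2 + 6*m^2*z - 30*m^2 + m*z^4 - 5*m*z^3 - 5*m*z^2 + 25*m*z + z^3 - 5*z^2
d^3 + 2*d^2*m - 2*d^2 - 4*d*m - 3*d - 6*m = (d - 3)*(d + 1)*(d + 2*m)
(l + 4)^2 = l^2 + 8*l + 16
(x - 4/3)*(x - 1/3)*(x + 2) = x^3 + x^2/3 - 26*x/9 + 8/9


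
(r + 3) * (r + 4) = r^2 + 7*r + 12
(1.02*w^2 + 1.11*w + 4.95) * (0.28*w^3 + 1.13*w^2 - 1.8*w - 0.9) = 0.2856*w^5 + 1.4634*w^4 + 0.8043*w^3 + 2.6775*w^2 - 9.909*w - 4.455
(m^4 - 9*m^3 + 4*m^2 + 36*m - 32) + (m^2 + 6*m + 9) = m^4 - 9*m^3 + 5*m^2 + 42*m - 23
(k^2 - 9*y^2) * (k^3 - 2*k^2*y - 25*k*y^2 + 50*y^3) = k^5 - 2*k^4*y - 34*k^3*y^2 + 68*k^2*y^3 + 225*k*y^4 - 450*y^5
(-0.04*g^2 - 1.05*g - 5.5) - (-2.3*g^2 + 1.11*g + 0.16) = 2.26*g^2 - 2.16*g - 5.66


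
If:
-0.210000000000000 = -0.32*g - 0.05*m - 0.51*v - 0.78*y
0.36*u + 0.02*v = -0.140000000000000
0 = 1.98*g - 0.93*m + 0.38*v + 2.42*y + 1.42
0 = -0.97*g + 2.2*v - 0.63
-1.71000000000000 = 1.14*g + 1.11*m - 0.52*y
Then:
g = -1.76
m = 0.85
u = -0.36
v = -0.49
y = 1.25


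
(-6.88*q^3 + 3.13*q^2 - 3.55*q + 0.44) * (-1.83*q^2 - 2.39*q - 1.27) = 12.5904*q^5 + 10.7153*q^4 + 7.7534*q^3 + 3.7042*q^2 + 3.4569*q - 0.5588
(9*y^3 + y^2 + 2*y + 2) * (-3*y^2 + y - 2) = -27*y^5 + 6*y^4 - 23*y^3 - 6*y^2 - 2*y - 4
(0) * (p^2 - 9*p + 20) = 0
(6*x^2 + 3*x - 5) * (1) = 6*x^2 + 3*x - 5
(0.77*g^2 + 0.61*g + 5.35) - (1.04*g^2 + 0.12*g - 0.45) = -0.27*g^2 + 0.49*g + 5.8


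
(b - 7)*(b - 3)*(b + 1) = b^3 - 9*b^2 + 11*b + 21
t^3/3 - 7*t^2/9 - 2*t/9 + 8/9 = (t/3 + 1/3)*(t - 2)*(t - 4/3)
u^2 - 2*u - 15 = (u - 5)*(u + 3)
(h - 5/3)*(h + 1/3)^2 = h^3 - h^2 - h - 5/27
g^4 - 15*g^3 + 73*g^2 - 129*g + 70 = (g - 7)*(g - 5)*(g - 2)*(g - 1)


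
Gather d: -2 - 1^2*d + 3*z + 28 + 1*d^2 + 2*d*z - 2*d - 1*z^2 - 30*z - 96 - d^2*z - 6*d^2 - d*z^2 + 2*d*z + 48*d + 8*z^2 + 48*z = d^2*(-z - 5) + d*(-z^2 + 4*z + 45) + 7*z^2 + 21*z - 70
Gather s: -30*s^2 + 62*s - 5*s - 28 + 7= -30*s^2 + 57*s - 21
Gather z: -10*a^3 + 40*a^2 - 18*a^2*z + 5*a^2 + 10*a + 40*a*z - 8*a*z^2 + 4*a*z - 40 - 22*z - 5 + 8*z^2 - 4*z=-10*a^3 + 45*a^2 + 10*a + z^2*(8 - 8*a) + z*(-18*a^2 + 44*a - 26) - 45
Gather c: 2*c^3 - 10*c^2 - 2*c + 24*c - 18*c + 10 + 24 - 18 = 2*c^3 - 10*c^2 + 4*c + 16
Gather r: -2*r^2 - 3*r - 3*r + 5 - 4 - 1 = -2*r^2 - 6*r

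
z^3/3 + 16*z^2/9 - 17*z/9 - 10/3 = (z/3 + 1/3)*(z - 5/3)*(z + 6)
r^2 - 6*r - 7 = (r - 7)*(r + 1)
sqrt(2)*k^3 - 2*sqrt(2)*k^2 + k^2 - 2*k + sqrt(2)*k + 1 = (k - 1)^2*(sqrt(2)*k + 1)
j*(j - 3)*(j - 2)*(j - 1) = j^4 - 6*j^3 + 11*j^2 - 6*j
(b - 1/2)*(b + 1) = b^2 + b/2 - 1/2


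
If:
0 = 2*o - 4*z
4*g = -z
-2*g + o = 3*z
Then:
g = 0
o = 0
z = 0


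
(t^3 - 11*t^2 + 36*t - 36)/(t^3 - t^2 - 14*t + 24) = (t - 6)/(t + 4)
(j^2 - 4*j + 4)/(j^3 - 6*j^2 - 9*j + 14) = (j^2 - 4*j + 4)/(j^3 - 6*j^2 - 9*j + 14)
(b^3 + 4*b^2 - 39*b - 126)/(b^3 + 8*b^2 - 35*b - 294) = (b + 3)/(b + 7)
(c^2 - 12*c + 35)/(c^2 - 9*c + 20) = (c - 7)/(c - 4)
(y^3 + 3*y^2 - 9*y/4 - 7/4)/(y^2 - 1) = (y^2 + 4*y + 7/4)/(y + 1)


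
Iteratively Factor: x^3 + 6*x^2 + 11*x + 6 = (x + 1)*(x^2 + 5*x + 6) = (x + 1)*(x + 3)*(x + 2)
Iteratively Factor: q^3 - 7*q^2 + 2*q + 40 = (q + 2)*(q^2 - 9*q + 20) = (q - 4)*(q + 2)*(q - 5)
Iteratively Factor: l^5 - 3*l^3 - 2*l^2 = (l - 2)*(l^4 + 2*l^3 + l^2) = (l - 2)*(l + 1)*(l^3 + l^2) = l*(l - 2)*(l + 1)*(l^2 + l) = l^2*(l - 2)*(l + 1)*(l + 1)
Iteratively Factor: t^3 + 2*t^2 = (t + 2)*(t^2) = t*(t + 2)*(t)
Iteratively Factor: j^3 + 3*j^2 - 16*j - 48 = (j - 4)*(j^2 + 7*j + 12) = (j - 4)*(j + 4)*(j + 3)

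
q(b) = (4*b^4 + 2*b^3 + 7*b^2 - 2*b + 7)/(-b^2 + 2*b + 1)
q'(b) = (2*b - 2)*(4*b^4 + 2*b^3 + 7*b^2 - 2*b + 7)/(-b^2 + 2*b + 1)^2 + (16*b^3 + 6*b^2 + 14*b - 2)/(-b^2 + 2*b + 1) = 2*(-4*b^5 + 11*b^4 + 12*b^3 + 9*b^2 + 14*b - 8)/(b^4 - 4*b^3 + 2*b^2 + 4*b + 1)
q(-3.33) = -30.41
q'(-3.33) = 18.48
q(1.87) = 72.18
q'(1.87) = 221.53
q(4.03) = -180.84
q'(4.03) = -14.37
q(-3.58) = -35.26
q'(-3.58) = 20.36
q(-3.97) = -43.78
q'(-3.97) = 23.30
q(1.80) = 58.63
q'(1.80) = 168.94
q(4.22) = -184.27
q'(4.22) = -21.47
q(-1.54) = -9.41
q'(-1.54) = 4.49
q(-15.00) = -777.02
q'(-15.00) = 110.23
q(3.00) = -221.00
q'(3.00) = 179.00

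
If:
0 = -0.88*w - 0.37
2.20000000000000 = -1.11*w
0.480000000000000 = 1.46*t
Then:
No Solution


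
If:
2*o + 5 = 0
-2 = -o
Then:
No Solution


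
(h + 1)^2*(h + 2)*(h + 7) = h^4 + 11*h^3 + 33*h^2 + 37*h + 14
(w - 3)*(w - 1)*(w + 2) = w^3 - 2*w^2 - 5*w + 6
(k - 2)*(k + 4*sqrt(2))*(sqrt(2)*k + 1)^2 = 2*k^4 - 4*k^3 + 10*sqrt(2)*k^3 - 20*sqrt(2)*k^2 + 17*k^2 - 34*k + 4*sqrt(2)*k - 8*sqrt(2)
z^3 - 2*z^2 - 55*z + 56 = (z - 8)*(z - 1)*(z + 7)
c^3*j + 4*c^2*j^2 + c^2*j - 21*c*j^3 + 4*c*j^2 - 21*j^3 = (c - 3*j)*(c + 7*j)*(c*j + j)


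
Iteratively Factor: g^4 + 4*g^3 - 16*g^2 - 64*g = (g + 4)*(g^3 - 16*g) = (g - 4)*(g + 4)*(g^2 + 4*g) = (g - 4)*(g + 4)^2*(g)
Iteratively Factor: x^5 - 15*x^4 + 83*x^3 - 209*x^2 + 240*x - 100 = (x - 2)*(x^4 - 13*x^3 + 57*x^2 - 95*x + 50) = (x - 5)*(x - 2)*(x^3 - 8*x^2 + 17*x - 10) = (x - 5)*(x - 2)*(x - 1)*(x^2 - 7*x + 10) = (x - 5)*(x - 2)^2*(x - 1)*(x - 5)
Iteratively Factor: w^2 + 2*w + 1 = (w + 1)*(w + 1)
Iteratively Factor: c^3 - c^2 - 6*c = (c - 3)*(c^2 + 2*c) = c*(c - 3)*(c + 2)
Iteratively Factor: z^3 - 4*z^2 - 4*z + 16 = (z - 4)*(z^2 - 4) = (z - 4)*(z + 2)*(z - 2)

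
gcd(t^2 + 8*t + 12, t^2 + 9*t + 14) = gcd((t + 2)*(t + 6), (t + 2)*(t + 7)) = t + 2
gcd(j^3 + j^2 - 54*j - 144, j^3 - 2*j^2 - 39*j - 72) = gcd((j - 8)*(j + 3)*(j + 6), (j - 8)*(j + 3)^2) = j^2 - 5*j - 24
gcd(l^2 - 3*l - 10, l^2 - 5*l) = l - 5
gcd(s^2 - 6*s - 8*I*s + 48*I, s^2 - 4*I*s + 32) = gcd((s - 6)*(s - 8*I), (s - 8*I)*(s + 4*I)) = s - 8*I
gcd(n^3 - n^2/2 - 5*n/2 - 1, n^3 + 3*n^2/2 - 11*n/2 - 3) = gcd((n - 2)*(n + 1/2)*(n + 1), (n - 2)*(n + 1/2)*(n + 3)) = n^2 - 3*n/2 - 1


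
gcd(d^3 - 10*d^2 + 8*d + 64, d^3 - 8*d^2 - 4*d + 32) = d^2 - 6*d - 16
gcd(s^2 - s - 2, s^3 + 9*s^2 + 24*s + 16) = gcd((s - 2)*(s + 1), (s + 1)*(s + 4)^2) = s + 1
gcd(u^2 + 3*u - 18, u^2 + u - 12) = u - 3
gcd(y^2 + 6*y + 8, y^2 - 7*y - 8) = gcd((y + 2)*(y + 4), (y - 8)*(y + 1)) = 1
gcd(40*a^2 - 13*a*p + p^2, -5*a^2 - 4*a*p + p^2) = -5*a + p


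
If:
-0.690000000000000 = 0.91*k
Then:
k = -0.76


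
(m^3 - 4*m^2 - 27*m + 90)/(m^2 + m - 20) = (m^2 - 9*m + 18)/(m - 4)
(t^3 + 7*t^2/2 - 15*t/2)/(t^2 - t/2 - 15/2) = t*(-2*t^2 - 7*t + 15)/(-2*t^2 + t + 15)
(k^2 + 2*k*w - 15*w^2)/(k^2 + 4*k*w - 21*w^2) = (k + 5*w)/(k + 7*w)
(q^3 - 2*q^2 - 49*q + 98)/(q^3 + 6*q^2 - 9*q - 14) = (q - 7)/(q + 1)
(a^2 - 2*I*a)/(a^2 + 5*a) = (a - 2*I)/(a + 5)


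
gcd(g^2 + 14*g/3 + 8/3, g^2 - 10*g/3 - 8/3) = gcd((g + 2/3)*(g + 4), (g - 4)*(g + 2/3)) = g + 2/3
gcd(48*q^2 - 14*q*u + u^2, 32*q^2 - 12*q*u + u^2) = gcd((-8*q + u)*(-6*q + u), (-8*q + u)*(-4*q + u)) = 8*q - u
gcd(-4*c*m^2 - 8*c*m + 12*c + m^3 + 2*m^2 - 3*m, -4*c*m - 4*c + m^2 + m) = 4*c - m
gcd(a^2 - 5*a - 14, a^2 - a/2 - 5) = a + 2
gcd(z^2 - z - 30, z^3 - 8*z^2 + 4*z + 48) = z - 6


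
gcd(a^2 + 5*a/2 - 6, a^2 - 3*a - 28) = a + 4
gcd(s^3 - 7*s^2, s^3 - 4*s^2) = s^2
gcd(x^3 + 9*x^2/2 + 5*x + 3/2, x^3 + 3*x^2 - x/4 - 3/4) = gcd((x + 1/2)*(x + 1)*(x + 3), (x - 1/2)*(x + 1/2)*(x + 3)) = x^2 + 7*x/2 + 3/2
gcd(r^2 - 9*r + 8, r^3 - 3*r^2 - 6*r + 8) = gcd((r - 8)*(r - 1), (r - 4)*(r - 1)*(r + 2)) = r - 1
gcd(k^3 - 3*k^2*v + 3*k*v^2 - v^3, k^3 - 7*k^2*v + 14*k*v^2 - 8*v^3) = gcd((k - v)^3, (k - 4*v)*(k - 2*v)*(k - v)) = -k + v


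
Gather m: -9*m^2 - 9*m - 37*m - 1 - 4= -9*m^2 - 46*m - 5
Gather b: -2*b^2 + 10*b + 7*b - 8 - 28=-2*b^2 + 17*b - 36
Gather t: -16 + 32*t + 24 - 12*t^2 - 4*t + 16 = -12*t^2 + 28*t + 24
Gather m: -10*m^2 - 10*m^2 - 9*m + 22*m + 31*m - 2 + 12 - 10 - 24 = -20*m^2 + 44*m - 24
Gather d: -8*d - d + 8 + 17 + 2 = 27 - 9*d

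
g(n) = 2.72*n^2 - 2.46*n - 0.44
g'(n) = 5.44*n - 2.46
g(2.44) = 9.75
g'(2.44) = 10.81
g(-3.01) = 31.61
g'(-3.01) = -18.83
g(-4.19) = 57.62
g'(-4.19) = -25.25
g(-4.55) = 67.06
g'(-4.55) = -27.21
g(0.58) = -0.95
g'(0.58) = 0.70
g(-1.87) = 13.67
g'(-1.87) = -12.63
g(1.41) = 1.50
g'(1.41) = 5.21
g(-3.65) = 44.78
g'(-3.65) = -22.32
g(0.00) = -0.44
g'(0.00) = -2.46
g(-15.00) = 648.46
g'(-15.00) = -84.06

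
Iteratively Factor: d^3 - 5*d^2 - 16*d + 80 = (d - 5)*(d^2 - 16) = (d - 5)*(d - 4)*(d + 4)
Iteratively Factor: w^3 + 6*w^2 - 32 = (w - 2)*(w^2 + 8*w + 16) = (w - 2)*(w + 4)*(w + 4)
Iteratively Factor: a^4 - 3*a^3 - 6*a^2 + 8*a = (a - 4)*(a^3 + a^2 - 2*a) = a*(a - 4)*(a^2 + a - 2) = a*(a - 4)*(a + 2)*(a - 1)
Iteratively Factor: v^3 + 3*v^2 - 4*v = (v + 4)*(v^2 - v) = v*(v + 4)*(v - 1)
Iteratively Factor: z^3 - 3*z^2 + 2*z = (z - 2)*(z^2 - z) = (z - 2)*(z - 1)*(z)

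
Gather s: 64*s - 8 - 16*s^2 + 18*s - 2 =-16*s^2 + 82*s - 10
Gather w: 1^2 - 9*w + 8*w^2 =8*w^2 - 9*w + 1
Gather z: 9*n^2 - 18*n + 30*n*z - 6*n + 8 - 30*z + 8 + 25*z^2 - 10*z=9*n^2 - 24*n + 25*z^2 + z*(30*n - 40) + 16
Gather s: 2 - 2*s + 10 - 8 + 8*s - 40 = 6*s - 36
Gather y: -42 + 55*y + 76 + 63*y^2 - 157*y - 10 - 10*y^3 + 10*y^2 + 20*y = -10*y^3 + 73*y^2 - 82*y + 24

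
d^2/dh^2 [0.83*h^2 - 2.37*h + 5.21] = 1.66000000000000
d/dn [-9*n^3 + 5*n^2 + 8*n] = -27*n^2 + 10*n + 8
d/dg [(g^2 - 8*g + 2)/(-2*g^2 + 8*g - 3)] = 2*(-4*g^2 + g + 4)/(4*g^4 - 32*g^3 + 76*g^2 - 48*g + 9)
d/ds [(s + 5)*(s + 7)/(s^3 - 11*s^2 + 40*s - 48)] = (-s^3 - 28*s^2 - 45*s + 494)/(s^5 - 18*s^4 + 129*s^3 - 460*s^2 + 816*s - 576)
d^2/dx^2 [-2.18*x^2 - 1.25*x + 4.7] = -4.36000000000000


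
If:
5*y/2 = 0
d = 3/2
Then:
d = 3/2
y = 0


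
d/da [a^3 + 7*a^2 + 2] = a*(3*a + 14)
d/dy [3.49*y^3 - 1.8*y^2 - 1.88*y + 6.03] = 10.47*y^2 - 3.6*y - 1.88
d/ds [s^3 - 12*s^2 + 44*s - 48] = 3*s^2 - 24*s + 44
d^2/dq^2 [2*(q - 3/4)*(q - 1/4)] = 4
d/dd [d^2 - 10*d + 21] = 2*d - 10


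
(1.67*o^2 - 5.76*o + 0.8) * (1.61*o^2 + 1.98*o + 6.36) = 2.6887*o^4 - 5.967*o^3 + 0.5044*o^2 - 35.0496*o + 5.088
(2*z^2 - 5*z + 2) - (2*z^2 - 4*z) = 2 - z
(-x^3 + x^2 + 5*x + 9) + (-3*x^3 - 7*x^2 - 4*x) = -4*x^3 - 6*x^2 + x + 9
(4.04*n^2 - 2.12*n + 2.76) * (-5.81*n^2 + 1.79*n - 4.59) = -23.4724*n^4 + 19.5488*n^3 - 38.374*n^2 + 14.6712*n - 12.6684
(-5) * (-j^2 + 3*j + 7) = 5*j^2 - 15*j - 35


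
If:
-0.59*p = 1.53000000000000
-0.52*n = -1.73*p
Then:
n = -8.63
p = -2.59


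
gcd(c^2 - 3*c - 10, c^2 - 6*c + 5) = c - 5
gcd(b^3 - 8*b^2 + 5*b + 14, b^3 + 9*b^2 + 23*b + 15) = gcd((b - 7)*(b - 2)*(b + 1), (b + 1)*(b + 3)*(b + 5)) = b + 1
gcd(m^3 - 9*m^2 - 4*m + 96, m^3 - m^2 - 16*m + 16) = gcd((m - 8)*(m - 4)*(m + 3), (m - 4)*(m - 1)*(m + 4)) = m - 4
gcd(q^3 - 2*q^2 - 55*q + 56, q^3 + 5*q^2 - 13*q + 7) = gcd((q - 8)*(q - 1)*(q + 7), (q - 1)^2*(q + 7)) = q^2 + 6*q - 7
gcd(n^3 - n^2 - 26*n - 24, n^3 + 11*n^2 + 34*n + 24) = n^2 + 5*n + 4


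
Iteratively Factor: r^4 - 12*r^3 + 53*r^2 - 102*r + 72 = (r - 4)*(r^3 - 8*r^2 + 21*r - 18) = (r - 4)*(r - 3)*(r^2 - 5*r + 6) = (r - 4)*(r - 3)*(r - 2)*(r - 3)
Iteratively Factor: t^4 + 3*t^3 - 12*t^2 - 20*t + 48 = (t - 2)*(t^3 + 5*t^2 - 2*t - 24) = (t - 2)^2*(t^2 + 7*t + 12) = (t - 2)^2*(t + 3)*(t + 4)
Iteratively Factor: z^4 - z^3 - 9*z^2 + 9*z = (z - 1)*(z^3 - 9*z) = (z - 1)*(z + 3)*(z^2 - 3*z) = z*(z - 1)*(z + 3)*(z - 3)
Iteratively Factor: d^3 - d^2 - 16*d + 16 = (d - 1)*(d^2 - 16) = (d - 1)*(d + 4)*(d - 4)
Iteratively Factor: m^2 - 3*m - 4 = (m - 4)*(m + 1)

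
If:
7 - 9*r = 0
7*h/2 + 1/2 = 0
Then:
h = -1/7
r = 7/9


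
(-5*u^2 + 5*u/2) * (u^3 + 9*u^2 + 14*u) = -5*u^5 - 85*u^4/2 - 95*u^3/2 + 35*u^2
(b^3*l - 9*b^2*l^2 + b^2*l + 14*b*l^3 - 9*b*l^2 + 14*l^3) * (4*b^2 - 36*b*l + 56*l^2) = 4*b^5*l - 72*b^4*l^2 + 4*b^4*l + 436*b^3*l^3 - 72*b^3*l^2 - 1008*b^2*l^4 + 436*b^2*l^3 + 784*b*l^5 - 1008*b*l^4 + 784*l^5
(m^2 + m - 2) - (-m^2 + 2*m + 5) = 2*m^2 - m - 7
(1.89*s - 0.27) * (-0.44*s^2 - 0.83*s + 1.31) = -0.8316*s^3 - 1.4499*s^2 + 2.7*s - 0.3537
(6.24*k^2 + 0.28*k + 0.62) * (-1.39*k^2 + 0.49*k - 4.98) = -8.6736*k^4 + 2.6684*k^3 - 31.7998*k^2 - 1.0906*k - 3.0876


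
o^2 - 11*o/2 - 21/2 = (o - 7)*(o + 3/2)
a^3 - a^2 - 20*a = a*(a - 5)*(a + 4)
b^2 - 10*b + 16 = (b - 8)*(b - 2)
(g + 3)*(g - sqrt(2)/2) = g^2 - sqrt(2)*g/2 + 3*g - 3*sqrt(2)/2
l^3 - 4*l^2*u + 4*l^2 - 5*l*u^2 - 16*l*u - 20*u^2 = (l + 4)*(l - 5*u)*(l + u)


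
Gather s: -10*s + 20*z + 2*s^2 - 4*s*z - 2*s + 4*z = 2*s^2 + s*(-4*z - 12) + 24*z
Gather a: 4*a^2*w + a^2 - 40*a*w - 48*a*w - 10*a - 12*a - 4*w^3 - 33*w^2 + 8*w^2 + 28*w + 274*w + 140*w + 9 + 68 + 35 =a^2*(4*w + 1) + a*(-88*w - 22) - 4*w^3 - 25*w^2 + 442*w + 112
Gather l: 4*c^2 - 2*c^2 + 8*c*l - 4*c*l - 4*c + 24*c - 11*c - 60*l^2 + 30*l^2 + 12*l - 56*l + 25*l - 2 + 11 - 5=2*c^2 + 9*c - 30*l^2 + l*(4*c - 19) + 4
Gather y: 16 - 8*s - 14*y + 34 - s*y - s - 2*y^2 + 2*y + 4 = -9*s - 2*y^2 + y*(-s - 12) + 54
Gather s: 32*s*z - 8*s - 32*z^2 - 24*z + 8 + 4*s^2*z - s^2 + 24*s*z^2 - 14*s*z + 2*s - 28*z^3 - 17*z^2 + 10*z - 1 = s^2*(4*z - 1) + s*(24*z^2 + 18*z - 6) - 28*z^3 - 49*z^2 - 14*z + 7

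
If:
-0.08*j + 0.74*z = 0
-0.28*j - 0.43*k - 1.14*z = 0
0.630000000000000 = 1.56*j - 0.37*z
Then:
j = 0.41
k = -0.39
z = 0.04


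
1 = 1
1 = 1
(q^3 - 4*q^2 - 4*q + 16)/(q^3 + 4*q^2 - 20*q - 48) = (q - 2)/(q + 6)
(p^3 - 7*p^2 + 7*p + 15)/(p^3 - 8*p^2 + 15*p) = (p + 1)/p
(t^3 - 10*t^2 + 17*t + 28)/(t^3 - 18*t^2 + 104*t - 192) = (t^2 - 6*t - 7)/(t^2 - 14*t + 48)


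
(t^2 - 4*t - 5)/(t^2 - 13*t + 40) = (t + 1)/(t - 8)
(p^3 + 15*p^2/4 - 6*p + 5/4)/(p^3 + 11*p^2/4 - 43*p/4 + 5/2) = (p - 1)/(p - 2)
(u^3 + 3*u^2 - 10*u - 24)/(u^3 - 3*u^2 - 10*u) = (u^2 + u - 12)/(u*(u - 5))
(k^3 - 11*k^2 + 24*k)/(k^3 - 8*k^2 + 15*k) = (k - 8)/(k - 5)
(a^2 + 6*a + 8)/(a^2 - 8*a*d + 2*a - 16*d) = (a + 4)/(a - 8*d)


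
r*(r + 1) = r^2 + r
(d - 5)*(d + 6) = d^2 + d - 30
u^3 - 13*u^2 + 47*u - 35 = (u - 7)*(u - 5)*(u - 1)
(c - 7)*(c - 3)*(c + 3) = c^3 - 7*c^2 - 9*c + 63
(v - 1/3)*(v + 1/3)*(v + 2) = v^3 + 2*v^2 - v/9 - 2/9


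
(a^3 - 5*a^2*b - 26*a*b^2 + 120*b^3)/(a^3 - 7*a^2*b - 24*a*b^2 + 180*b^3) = (a - 4*b)/(a - 6*b)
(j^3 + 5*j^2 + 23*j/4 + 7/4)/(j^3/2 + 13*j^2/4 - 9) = (4*j^3 + 20*j^2 + 23*j + 7)/(2*j^3 + 13*j^2 - 36)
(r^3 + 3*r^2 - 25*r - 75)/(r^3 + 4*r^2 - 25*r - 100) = (r + 3)/(r + 4)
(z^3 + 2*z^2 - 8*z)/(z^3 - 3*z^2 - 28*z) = (z - 2)/(z - 7)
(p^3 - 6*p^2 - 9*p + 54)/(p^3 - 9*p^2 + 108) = (p - 3)/(p - 6)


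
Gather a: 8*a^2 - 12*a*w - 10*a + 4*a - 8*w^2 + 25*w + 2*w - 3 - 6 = 8*a^2 + a*(-12*w - 6) - 8*w^2 + 27*w - 9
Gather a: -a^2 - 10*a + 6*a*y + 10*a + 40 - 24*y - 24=-a^2 + 6*a*y - 24*y + 16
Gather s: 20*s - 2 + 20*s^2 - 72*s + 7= 20*s^2 - 52*s + 5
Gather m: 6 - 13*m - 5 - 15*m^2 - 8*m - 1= -15*m^2 - 21*m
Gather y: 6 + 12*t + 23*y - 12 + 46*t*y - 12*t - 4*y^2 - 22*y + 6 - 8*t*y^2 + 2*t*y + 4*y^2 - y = -8*t*y^2 + 48*t*y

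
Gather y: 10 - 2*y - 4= 6 - 2*y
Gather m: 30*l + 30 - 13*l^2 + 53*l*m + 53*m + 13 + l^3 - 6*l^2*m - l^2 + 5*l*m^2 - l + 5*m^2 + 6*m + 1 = l^3 - 14*l^2 + 29*l + m^2*(5*l + 5) + m*(-6*l^2 + 53*l + 59) + 44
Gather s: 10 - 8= 2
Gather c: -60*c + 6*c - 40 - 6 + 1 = -54*c - 45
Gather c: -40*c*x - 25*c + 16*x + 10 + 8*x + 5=c*(-40*x - 25) + 24*x + 15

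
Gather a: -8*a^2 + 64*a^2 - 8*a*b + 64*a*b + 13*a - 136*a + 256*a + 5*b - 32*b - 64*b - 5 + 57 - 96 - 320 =56*a^2 + a*(56*b + 133) - 91*b - 364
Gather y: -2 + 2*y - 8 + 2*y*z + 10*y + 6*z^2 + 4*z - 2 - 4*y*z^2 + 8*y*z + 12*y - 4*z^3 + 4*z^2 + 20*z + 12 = y*(-4*z^2 + 10*z + 24) - 4*z^3 + 10*z^2 + 24*z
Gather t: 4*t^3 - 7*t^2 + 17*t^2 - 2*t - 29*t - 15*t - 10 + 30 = 4*t^3 + 10*t^2 - 46*t + 20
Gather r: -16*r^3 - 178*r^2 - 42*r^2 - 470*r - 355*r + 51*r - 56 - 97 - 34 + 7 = -16*r^3 - 220*r^2 - 774*r - 180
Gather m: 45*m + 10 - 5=45*m + 5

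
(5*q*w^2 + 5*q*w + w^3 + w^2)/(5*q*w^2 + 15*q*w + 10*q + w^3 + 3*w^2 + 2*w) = w/(w + 2)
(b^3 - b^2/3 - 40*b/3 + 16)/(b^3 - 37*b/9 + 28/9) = 3*(b^2 + b - 12)/(3*b^2 + 4*b - 7)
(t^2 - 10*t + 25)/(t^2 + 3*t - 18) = (t^2 - 10*t + 25)/(t^2 + 3*t - 18)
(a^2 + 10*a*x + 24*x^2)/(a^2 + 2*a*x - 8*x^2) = (-a - 6*x)/(-a + 2*x)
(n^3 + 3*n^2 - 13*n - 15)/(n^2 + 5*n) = n - 2 - 3/n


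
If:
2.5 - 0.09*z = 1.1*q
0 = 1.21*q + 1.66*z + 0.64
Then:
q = 2.45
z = -2.17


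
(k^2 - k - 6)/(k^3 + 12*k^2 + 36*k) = (k^2 - k - 6)/(k*(k^2 + 12*k + 36))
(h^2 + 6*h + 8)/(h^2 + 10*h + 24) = (h + 2)/(h + 6)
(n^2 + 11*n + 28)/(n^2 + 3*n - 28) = (n + 4)/(n - 4)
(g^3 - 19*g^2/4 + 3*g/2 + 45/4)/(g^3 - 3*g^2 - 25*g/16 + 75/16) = 4*(g - 3)/(4*g - 5)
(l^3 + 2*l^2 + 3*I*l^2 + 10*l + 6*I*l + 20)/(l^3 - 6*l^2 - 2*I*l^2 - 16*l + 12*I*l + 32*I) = (l + 5*I)/(l - 8)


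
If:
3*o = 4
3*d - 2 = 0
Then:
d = 2/3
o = 4/3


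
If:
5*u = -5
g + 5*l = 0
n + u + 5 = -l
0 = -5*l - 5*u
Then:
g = -5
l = 1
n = -5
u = -1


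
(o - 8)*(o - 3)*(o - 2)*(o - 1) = o^4 - 14*o^3 + 59*o^2 - 94*o + 48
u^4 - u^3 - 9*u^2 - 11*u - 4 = (u - 4)*(u + 1)^3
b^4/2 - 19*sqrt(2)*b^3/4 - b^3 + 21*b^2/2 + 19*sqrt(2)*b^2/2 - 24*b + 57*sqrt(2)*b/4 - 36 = (b/2 + 1/2)*(b - 3)*(b - 8*sqrt(2))*(b - 3*sqrt(2)/2)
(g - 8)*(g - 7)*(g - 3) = g^3 - 18*g^2 + 101*g - 168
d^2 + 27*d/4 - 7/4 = (d - 1/4)*(d + 7)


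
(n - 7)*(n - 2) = n^2 - 9*n + 14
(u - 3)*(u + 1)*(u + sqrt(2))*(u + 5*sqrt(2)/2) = u^4 - 2*u^3 + 7*sqrt(2)*u^3/2 - 7*sqrt(2)*u^2 + 2*u^2 - 21*sqrt(2)*u/2 - 10*u - 15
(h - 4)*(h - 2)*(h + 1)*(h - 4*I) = h^4 - 5*h^3 - 4*I*h^3 + 2*h^2 + 20*I*h^2 + 8*h - 8*I*h - 32*I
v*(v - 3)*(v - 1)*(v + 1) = v^4 - 3*v^3 - v^2 + 3*v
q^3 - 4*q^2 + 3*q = q*(q - 3)*(q - 1)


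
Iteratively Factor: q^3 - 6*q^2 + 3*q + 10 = (q - 5)*(q^2 - q - 2) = (q - 5)*(q + 1)*(q - 2)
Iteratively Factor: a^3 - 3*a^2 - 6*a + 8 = (a - 1)*(a^2 - 2*a - 8) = (a - 1)*(a + 2)*(a - 4)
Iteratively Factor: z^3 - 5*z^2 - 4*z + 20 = (z - 2)*(z^2 - 3*z - 10) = (z - 5)*(z - 2)*(z + 2)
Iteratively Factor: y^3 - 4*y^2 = (y)*(y^2 - 4*y) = y^2*(y - 4)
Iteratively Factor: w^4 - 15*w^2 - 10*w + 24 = (w - 4)*(w^3 + 4*w^2 + w - 6) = (w - 4)*(w + 3)*(w^2 + w - 2) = (w - 4)*(w + 2)*(w + 3)*(w - 1)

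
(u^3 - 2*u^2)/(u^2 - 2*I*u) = u*(u - 2)/(u - 2*I)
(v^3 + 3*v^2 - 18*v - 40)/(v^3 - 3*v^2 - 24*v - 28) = (v^2 + v - 20)/(v^2 - 5*v - 14)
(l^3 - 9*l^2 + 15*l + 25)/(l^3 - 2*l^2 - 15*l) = (l^2 - 4*l - 5)/(l*(l + 3))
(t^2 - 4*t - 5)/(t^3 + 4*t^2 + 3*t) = (t - 5)/(t*(t + 3))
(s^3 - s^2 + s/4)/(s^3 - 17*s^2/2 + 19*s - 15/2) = s*(2*s - 1)/(2*(s^2 - 8*s + 15))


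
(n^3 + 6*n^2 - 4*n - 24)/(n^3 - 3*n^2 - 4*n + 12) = (n + 6)/(n - 3)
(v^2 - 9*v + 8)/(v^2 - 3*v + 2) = (v - 8)/(v - 2)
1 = 1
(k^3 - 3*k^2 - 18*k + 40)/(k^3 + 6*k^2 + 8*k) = (k^2 - 7*k + 10)/(k*(k + 2))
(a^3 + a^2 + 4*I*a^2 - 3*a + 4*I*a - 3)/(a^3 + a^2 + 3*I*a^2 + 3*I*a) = (a + I)/a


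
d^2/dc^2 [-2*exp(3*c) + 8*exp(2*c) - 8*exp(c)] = (-18*exp(2*c) + 32*exp(c) - 8)*exp(c)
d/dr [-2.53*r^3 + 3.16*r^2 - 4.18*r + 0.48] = -7.59*r^2 + 6.32*r - 4.18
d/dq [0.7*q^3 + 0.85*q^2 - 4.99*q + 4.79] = 2.1*q^2 + 1.7*q - 4.99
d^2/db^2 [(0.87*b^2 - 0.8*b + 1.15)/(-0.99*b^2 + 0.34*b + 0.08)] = (-8.88178419700125e-16*b^4 + 0.982475999999999*b^3 - 7.176114*b^2 + 2.7027*b - 0.502696)/(0.970299*b^6 - 0.999702*b^5 + 0.108108*b^4 + 0.122264*b^3 - 0.008736*b^2 - 0.006528*b - 0.000512)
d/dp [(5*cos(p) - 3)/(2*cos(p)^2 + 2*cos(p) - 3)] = (10*cos(p)^2 - 12*cos(p) + 9)*sin(p)/(2*cos(p) + cos(2*p) - 2)^2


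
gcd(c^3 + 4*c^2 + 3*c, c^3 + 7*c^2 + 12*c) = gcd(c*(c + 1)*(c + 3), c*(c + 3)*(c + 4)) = c^2 + 3*c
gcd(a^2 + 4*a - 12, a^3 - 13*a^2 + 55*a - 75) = 1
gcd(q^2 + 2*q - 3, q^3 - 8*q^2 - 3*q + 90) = q + 3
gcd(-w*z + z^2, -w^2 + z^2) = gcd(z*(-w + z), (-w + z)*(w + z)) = -w + z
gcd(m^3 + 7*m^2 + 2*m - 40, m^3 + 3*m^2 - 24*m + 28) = m - 2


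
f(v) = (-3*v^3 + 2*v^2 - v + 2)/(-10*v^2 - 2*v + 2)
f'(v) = (20*v + 2)*(-3*v^3 + 2*v^2 - v + 2)/(-10*v^2 - 2*v + 2)^2 + (-9*v^2 + 4*v - 1)/(-10*v^2 - 2*v + 2) = (15*v^4 + 6*v^3 - 16*v^2 + 24*v + 1)/(2*(25*v^4 + 10*v^3 - 9*v^2 - 2*v + 1))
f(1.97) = 0.37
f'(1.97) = 0.31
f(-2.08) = -1.07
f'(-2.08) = 0.16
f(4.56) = 1.14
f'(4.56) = 0.30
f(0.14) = 1.24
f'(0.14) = 3.50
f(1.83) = 0.33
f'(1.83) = 0.32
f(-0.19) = 1.13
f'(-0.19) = -2.04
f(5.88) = 1.53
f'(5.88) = 0.30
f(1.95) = 0.37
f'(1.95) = 0.31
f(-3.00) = -1.27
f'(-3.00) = 0.25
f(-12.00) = -3.88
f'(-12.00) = 0.30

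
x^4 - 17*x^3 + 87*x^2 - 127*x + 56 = (x - 8)*(x - 7)*(x - 1)^2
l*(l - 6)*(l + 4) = l^3 - 2*l^2 - 24*l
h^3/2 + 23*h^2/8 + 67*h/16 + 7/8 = (h/2 + 1)*(h + 1/4)*(h + 7/2)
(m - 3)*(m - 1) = m^2 - 4*m + 3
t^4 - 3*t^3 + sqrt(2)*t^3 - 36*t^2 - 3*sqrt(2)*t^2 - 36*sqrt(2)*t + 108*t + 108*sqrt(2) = (t - 6)*(t - 3)*(t + 6)*(t + sqrt(2))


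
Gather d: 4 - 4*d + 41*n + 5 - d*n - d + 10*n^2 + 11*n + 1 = d*(-n - 5) + 10*n^2 + 52*n + 10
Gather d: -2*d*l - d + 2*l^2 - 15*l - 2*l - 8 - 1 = d*(-2*l - 1) + 2*l^2 - 17*l - 9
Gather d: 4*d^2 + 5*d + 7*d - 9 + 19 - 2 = 4*d^2 + 12*d + 8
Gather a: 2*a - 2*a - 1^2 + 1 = 0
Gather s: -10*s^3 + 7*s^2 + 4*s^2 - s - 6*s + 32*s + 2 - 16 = -10*s^3 + 11*s^2 + 25*s - 14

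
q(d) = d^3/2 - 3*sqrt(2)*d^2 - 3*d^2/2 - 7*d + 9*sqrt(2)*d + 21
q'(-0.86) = 16.71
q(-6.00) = -328.10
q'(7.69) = 6.11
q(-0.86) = 11.51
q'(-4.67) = 92.08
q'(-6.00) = 128.64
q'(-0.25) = 8.69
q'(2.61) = -14.03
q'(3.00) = -15.23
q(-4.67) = -181.91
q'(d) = 3*d^2/2 - 6*sqrt(2)*d - 3*d - 7 + 9*sqrt(2)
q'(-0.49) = 11.72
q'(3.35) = -15.91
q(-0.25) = 19.20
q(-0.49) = 16.76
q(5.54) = -38.50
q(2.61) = 5.72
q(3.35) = -5.46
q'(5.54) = -11.86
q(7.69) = -47.17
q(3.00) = 0.00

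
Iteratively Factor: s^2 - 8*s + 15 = (s - 5)*(s - 3)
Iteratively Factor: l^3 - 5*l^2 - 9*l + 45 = (l - 5)*(l^2 - 9) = (l - 5)*(l - 3)*(l + 3)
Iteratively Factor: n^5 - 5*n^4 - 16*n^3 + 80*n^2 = (n)*(n^4 - 5*n^3 - 16*n^2 + 80*n) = n^2*(n^3 - 5*n^2 - 16*n + 80) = n^2*(n - 5)*(n^2 - 16) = n^2*(n - 5)*(n + 4)*(n - 4)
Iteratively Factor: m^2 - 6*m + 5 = (m - 1)*(m - 5)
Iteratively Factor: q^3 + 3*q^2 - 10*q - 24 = (q + 4)*(q^2 - q - 6) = (q - 3)*(q + 4)*(q + 2)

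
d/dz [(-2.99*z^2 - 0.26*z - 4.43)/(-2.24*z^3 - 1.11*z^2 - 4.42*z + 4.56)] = (-6.6976*z^4 - 1.1648*z^3 - 16.8424*z^2 - 37.1034*z - 20.7662)/(5.0176*z^6 + 4.9728*z^5 + 21.0337*z^4 - 10.6164*z^3 + 9.4132*z^2 - 40.3104*z + 20.7936)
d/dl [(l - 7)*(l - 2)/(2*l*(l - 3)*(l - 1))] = (-l^4 + 18*l^3 - 75*l^2 + 112*l - 42)/(2*l^2*(l^4 - 8*l^3 + 22*l^2 - 24*l + 9))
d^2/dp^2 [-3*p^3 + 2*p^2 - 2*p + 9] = 4 - 18*p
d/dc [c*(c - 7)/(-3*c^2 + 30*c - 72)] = (c^2 - 16*c + 56)/(c^4 - 20*c^3 + 148*c^2 - 480*c + 576)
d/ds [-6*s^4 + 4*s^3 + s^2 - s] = -24*s^3 + 12*s^2 + 2*s - 1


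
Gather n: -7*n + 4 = 4 - 7*n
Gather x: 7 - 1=6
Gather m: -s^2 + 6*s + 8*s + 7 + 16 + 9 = -s^2 + 14*s + 32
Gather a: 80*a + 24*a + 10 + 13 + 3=104*a + 26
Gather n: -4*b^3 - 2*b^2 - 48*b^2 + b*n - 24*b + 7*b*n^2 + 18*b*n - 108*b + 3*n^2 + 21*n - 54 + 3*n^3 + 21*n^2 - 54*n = -4*b^3 - 50*b^2 - 132*b + 3*n^3 + n^2*(7*b + 24) + n*(19*b - 33) - 54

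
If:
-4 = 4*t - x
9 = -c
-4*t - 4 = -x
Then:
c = -9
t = x/4 - 1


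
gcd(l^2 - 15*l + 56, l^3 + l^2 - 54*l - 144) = l - 8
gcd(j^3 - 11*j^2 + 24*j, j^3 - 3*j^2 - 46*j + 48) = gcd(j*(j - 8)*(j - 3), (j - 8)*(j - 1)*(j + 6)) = j - 8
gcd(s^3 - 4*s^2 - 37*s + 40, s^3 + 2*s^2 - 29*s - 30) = 1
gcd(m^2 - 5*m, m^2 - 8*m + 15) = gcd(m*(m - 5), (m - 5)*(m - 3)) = m - 5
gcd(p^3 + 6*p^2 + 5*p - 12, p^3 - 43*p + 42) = p - 1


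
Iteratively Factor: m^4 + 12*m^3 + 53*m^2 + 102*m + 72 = (m + 3)*(m^3 + 9*m^2 + 26*m + 24) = (m + 2)*(m + 3)*(m^2 + 7*m + 12) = (m + 2)*(m + 3)*(m + 4)*(m + 3)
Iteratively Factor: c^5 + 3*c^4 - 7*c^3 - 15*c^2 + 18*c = (c - 2)*(c^4 + 5*c^3 + 3*c^2 - 9*c) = (c - 2)*(c + 3)*(c^3 + 2*c^2 - 3*c) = (c - 2)*(c - 1)*(c + 3)*(c^2 + 3*c) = c*(c - 2)*(c - 1)*(c + 3)*(c + 3)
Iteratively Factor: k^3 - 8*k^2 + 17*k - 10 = (k - 2)*(k^2 - 6*k + 5) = (k - 2)*(k - 1)*(k - 5)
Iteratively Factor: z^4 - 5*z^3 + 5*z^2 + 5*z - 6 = (z - 1)*(z^3 - 4*z^2 + z + 6) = (z - 3)*(z - 1)*(z^2 - z - 2) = (z - 3)*(z - 1)*(z + 1)*(z - 2)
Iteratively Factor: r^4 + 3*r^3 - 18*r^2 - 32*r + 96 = (r - 3)*(r^3 + 6*r^2 - 32) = (r - 3)*(r + 4)*(r^2 + 2*r - 8) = (r - 3)*(r + 4)^2*(r - 2)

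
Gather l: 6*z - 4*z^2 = -4*z^2 + 6*z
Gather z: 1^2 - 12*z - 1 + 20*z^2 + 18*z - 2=20*z^2 + 6*z - 2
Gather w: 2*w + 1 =2*w + 1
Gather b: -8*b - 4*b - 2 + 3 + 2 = 3 - 12*b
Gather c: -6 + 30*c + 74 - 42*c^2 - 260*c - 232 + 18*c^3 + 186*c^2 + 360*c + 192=18*c^3 + 144*c^2 + 130*c + 28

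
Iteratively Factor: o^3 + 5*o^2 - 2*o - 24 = (o + 3)*(o^2 + 2*o - 8) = (o + 3)*(o + 4)*(o - 2)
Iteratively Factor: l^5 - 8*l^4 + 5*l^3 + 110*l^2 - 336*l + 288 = (l - 3)*(l^4 - 5*l^3 - 10*l^2 + 80*l - 96) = (l - 3)*(l - 2)*(l^3 - 3*l^2 - 16*l + 48) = (l - 3)*(l - 2)*(l + 4)*(l^2 - 7*l + 12) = (l - 4)*(l - 3)*(l - 2)*(l + 4)*(l - 3)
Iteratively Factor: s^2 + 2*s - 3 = (s - 1)*(s + 3)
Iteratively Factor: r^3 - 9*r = (r - 3)*(r^2 + 3*r) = (r - 3)*(r + 3)*(r)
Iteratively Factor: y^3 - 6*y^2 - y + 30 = (y - 3)*(y^2 - 3*y - 10) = (y - 5)*(y - 3)*(y + 2)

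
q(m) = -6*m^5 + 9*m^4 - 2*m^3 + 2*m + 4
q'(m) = -30*m^4 + 36*m^3 - 6*m^2 + 2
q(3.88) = -3341.41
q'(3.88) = -4784.58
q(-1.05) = 22.81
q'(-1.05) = -82.75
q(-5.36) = 34274.31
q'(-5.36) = -30475.74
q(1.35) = 4.77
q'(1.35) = -20.01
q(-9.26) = 476260.67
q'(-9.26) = -249676.83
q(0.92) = 6.78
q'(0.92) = 3.46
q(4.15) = -4846.82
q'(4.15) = -6426.73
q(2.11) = -83.11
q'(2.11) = -281.17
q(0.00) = 4.00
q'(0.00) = 2.00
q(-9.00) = 414787.00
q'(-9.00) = -223558.00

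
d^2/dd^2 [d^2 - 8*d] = 2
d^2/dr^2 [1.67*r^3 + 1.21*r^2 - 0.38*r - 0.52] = 10.02*r + 2.42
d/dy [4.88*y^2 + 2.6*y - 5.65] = 9.76*y + 2.6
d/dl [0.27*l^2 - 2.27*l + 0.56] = 0.54*l - 2.27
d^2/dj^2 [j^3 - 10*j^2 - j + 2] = 6*j - 20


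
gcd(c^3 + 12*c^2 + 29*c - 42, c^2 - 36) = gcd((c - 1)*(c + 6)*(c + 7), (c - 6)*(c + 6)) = c + 6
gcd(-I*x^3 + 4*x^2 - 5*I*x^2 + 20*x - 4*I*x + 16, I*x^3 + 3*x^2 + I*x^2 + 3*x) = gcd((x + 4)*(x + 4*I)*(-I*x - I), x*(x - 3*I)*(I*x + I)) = x + 1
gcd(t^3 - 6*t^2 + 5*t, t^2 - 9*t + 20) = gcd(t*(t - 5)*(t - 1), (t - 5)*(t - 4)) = t - 5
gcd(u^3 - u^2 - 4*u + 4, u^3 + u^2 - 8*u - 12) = u + 2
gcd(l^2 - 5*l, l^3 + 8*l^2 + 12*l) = l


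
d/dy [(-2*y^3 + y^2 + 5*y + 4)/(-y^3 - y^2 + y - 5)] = (3*y^4 + 6*y^3 + 48*y^2 - 2*y - 29)/(y^6 + 2*y^5 - y^4 + 8*y^3 + 11*y^2 - 10*y + 25)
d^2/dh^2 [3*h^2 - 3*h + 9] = 6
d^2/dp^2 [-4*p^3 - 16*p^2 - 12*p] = -24*p - 32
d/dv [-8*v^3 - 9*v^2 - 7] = 6*v*(-4*v - 3)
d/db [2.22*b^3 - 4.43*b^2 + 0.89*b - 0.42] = 6.66*b^2 - 8.86*b + 0.89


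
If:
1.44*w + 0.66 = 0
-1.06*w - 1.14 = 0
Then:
No Solution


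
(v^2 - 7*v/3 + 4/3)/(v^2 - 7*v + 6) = (v - 4/3)/(v - 6)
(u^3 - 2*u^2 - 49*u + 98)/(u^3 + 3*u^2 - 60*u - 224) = (u^2 - 9*u + 14)/(u^2 - 4*u - 32)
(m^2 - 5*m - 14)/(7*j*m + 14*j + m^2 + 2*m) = (m - 7)/(7*j + m)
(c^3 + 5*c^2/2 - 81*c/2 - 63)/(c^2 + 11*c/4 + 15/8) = 4*(c^2 + c - 42)/(4*c + 5)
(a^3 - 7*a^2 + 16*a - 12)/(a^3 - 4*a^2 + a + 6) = (a - 2)/(a + 1)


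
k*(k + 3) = k^2 + 3*k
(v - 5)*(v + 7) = v^2 + 2*v - 35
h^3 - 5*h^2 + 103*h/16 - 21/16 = (h - 3)*(h - 7/4)*(h - 1/4)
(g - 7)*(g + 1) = g^2 - 6*g - 7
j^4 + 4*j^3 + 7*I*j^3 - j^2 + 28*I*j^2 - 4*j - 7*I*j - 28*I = (j + 4)*(j + 7*I)*(-I*j + I)*(I*j + I)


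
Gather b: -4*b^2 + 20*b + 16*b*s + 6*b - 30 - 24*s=-4*b^2 + b*(16*s + 26) - 24*s - 30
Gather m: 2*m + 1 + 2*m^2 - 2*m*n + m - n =2*m^2 + m*(3 - 2*n) - n + 1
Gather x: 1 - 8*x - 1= -8*x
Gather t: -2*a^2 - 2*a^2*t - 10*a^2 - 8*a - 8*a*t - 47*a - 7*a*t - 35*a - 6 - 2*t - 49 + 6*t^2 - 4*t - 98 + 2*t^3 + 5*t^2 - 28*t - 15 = -12*a^2 - 90*a + 2*t^3 + 11*t^2 + t*(-2*a^2 - 15*a - 34) - 168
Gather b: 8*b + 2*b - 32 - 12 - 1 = 10*b - 45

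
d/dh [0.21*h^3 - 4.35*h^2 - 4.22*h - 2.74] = 0.63*h^2 - 8.7*h - 4.22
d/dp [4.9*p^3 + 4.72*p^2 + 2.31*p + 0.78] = 14.7*p^2 + 9.44*p + 2.31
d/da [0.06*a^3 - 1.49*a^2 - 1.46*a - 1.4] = 0.18*a^2 - 2.98*a - 1.46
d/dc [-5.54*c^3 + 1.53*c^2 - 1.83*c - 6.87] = -16.62*c^2 + 3.06*c - 1.83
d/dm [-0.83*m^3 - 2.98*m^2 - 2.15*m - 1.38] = -2.49*m^2 - 5.96*m - 2.15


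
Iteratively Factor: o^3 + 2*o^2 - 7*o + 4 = (o - 1)*(o^2 + 3*o - 4) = (o - 1)*(o + 4)*(o - 1)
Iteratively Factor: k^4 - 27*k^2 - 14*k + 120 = (k + 4)*(k^3 - 4*k^2 - 11*k + 30) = (k + 3)*(k + 4)*(k^2 - 7*k + 10) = (k - 5)*(k + 3)*(k + 4)*(k - 2)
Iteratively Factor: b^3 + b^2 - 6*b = (b + 3)*(b^2 - 2*b) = (b - 2)*(b + 3)*(b)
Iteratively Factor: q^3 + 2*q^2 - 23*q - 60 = (q + 3)*(q^2 - q - 20) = (q - 5)*(q + 3)*(q + 4)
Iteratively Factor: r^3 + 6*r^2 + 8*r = (r)*(r^2 + 6*r + 8) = r*(r + 2)*(r + 4)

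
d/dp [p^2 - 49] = 2*p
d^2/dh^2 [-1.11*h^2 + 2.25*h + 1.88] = -2.22000000000000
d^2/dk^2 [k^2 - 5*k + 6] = 2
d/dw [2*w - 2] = 2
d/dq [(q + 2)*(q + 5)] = 2*q + 7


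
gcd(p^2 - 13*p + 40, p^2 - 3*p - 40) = p - 8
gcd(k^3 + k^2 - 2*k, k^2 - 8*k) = k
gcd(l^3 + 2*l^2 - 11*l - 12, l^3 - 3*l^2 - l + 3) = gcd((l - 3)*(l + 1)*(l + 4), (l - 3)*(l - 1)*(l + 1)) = l^2 - 2*l - 3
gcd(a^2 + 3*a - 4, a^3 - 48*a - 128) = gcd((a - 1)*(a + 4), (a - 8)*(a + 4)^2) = a + 4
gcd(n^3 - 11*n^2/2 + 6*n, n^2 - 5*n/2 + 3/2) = n - 3/2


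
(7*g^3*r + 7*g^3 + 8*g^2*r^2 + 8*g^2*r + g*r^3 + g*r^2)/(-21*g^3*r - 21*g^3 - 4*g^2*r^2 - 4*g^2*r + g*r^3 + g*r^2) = (7*g^2 + 8*g*r + r^2)/(-21*g^2 - 4*g*r + r^2)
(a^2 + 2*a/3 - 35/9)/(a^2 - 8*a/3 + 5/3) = (a + 7/3)/(a - 1)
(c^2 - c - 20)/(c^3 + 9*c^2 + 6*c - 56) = (c - 5)/(c^2 + 5*c - 14)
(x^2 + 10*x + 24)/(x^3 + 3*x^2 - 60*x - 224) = (x + 6)/(x^2 - x - 56)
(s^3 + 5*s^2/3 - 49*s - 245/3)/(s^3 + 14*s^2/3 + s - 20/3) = (s^2 - 49)/(s^2 + 3*s - 4)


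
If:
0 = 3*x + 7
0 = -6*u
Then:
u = 0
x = -7/3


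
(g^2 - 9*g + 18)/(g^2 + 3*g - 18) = (g - 6)/(g + 6)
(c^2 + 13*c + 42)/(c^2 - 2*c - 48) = (c + 7)/(c - 8)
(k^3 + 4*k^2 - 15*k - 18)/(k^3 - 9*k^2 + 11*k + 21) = (k + 6)/(k - 7)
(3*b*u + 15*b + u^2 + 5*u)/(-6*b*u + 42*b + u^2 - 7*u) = (3*b*u + 15*b + u^2 + 5*u)/(-6*b*u + 42*b + u^2 - 7*u)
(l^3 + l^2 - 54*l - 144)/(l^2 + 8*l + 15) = (l^2 - 2*l - 48)/(l + 5)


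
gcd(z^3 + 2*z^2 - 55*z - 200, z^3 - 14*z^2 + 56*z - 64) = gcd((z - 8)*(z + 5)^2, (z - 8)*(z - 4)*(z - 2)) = z - 8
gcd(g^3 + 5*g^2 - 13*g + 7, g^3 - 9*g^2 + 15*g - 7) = g^2 - 2*g + 1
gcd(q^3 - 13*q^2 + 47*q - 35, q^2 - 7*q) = q - 7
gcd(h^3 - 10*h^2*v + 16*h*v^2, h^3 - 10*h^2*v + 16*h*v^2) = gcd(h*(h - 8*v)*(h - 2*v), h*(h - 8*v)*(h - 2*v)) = h^3 - 10*h^2*v + 16*h*v^2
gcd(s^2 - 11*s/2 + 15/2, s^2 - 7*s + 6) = 1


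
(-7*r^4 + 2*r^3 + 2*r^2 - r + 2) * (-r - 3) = 7*r^5 + 19*r^4 - 8*r^3 - 5*r^2 + r - 6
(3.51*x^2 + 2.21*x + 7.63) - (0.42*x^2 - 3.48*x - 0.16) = 3.09*x^2 + 5.69*x + 7.79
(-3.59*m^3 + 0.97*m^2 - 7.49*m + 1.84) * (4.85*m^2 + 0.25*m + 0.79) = -17.4115*m^5 + 3.807*m^4 - 38.9201*m^3 + 7.8178*m^2 - 5.4571*m + 1.4536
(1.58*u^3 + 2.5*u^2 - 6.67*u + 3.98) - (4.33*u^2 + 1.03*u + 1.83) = 1.58*u^3 - 1.83*u^2 - 7.7*u + 2.15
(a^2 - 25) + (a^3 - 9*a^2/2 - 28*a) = a^3 - 7*a^2/2 - 28*a - 25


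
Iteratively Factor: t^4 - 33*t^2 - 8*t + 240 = (t - 5)*(t^3 + 5*t^2 - 8*t - 48) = (t - 5)*(t - 3)*(t^2 + 8*t + 16) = (t - 5)*(t - 3)*(t + 4)*(t + 4)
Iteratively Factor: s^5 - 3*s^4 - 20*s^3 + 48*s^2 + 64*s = (s + 1)*(s^4 - 4*s^3 - 16*s^2 + 64*s) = s*(s + 1)*(s^3 - 4*s^2 - 16*s + 64) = s*(s - 4)*(s + 1)*(s^2 - 16) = s*(s - 4)*(s + 1)*(s + 4)*(s - 4)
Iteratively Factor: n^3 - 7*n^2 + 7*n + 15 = (n - 3)*(n^2 - 4*n - 5) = (n - 5)*(n - 3)*(n + 1)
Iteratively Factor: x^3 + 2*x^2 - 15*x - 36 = (x + 3)*(x^2 - x - 12) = (x + 3)^2*(x - 4)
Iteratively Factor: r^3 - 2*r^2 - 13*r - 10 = (r - 5)*(r^2 + 3*r + 2) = (r - 5)*(r + 2)*(r + 1)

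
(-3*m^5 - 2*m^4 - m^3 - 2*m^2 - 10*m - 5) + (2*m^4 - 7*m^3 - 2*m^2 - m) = -3*m^5 - 8*m^3 - 4*m^2 - 11*m - 5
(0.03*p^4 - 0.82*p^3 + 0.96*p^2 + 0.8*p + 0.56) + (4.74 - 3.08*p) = 0.03*p^4 - 0.82*p^3 + 0.96*p^2 - 2.28*p + 5.3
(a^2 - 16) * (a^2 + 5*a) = a^4 + 5*a^3 - 16*a^2 - 80*a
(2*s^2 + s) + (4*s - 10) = 2*s^2 + 5*s - 10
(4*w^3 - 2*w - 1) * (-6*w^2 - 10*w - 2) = -24*w^5 - 40*w^4 + 4*w^3 + 26*w^2 + 14*w + 2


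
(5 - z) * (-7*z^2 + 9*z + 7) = 7*z^3 - 44*z^2 + 38*z + 35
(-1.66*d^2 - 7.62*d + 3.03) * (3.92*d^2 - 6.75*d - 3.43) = -6.5072*d^4 - 18.6654*d^3 + 69.0064*d^2 + 5.6841*d - 10.3929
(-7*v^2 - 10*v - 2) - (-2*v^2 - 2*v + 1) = -5*v^2 - 8*v - 3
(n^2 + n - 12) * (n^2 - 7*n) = n^4 - 6*n^3 - 19*n^2 + 84*n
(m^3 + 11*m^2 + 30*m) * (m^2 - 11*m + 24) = m^5 - 67*m^3 - 66*m^2 + 720*m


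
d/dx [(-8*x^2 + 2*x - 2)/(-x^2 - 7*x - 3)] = 2*(29*x^2 + 22*x - 10)/(x^4 + 14*x^3 + 55*x^2 + 42*x + 9)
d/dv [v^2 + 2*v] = 2*v + 2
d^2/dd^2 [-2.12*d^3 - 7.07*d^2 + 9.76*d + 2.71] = -12.72*d - 14.14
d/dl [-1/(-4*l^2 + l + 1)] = (1 - 8*l)/(-4*l^2 + l + 1)^2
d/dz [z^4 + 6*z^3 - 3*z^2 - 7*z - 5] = 4*z^3 + 18*z^2 - 6*z - 7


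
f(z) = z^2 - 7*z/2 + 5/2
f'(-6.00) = -15.50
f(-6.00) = 59.50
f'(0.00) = -3.50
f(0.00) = 2.50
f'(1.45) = -0.60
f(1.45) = -0.47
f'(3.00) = 2.50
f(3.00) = 1.00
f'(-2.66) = -8.82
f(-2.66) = 18.89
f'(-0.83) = -5.16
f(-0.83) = 6.09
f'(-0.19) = -3.88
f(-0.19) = 3.20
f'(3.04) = 2.58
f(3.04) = 1.10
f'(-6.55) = -16.60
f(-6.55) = 68.33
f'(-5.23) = -13.96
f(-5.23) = 48.16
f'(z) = 2*z - 7/2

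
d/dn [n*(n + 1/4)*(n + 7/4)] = 3*n^2 + 4*n + 7/16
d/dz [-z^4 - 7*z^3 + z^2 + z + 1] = -4*z^3 - 21*z^2 + 2*z + 1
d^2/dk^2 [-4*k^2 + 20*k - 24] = -8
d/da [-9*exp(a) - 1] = -9*exp(a)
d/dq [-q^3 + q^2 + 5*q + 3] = -3*q^2 + 2*q + 5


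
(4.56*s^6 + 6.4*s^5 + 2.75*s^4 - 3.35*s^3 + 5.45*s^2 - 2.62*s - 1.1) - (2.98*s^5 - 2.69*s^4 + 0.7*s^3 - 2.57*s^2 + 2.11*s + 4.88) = 4.56*s^6 + 3.42*s^5 + 5.44*s^4 - 4.05*s^3 + 8.02*s^2 - 4.73*s - 5.98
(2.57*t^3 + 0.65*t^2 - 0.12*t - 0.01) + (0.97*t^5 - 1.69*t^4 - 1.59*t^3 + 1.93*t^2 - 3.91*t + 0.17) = 0.97*t^5 - 1.69*t^4 + 0.98*t^3 + 2.58*t^2 - 4.03*t + 0.16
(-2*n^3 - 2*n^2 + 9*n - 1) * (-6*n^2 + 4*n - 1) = 12*n^5 + 4*n^4 - 60*n^3 + 44*n^2 - 13*n + 1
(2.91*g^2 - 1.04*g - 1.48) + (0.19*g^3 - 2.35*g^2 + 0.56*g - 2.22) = 0.19*g^3 + 0.56*g^2 - 0.48*g - 3.7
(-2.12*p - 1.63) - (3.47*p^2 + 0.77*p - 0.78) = -3.47*p^2 - 2.89*p - 0.85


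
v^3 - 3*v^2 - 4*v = v*(v - 4)*(v + 1)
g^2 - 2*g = g*(g - 2)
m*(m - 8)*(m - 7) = m^3 - 15*m^2 + 56*m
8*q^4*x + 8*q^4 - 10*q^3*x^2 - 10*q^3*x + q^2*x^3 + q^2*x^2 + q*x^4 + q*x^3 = (-2*q + x)*(-q + x)*(4*q + x)*(q*x + q)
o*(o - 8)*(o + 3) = o^3 - 5*o^2 - 24*o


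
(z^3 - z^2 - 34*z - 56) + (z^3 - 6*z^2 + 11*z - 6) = 2*z^3 - 7*z^2 - 23*z - 62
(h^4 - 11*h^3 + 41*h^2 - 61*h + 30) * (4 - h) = -h^5 + 15*h^4 - 85*h^3 + 225*h^2 - 274*h + 120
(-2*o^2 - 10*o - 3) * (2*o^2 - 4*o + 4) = -4*o^4 - 12*o^3 + 26*o^2 - 28*o - 12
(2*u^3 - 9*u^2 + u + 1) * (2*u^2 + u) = 4*u^5 - 16*u^4 - 7*u^3 + 3*u^2 + u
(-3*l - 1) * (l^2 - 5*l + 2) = -3*l^3 + 14*l^2 - l - 2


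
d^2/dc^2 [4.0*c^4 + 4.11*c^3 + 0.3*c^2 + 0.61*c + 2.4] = 48.0*c^2 + 24.66*c + 0.6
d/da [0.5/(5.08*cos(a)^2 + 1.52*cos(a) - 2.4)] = (5.08*cos(a) + 0.76)*sin(a)/(5.08*cos(a)^2 + 1.52*cos(a) - 2.4)^2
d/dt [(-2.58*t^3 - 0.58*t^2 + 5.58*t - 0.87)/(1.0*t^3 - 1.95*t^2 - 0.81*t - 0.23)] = (5.611*t^4 - 6.9804*t^3 + 15.741*t^2 - 3.1262*t - 1.9881)/(1.0*t^6 - 3.9*t^5 + 2.1825*t^4 + 2.699*t^3 + 1.5531*t^2 + 0.3726*t + 0.0529)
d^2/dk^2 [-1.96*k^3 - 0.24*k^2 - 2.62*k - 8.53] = -11.76*k - 0.48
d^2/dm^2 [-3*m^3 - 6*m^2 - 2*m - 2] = -18*m - 12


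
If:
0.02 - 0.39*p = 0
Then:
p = 0.05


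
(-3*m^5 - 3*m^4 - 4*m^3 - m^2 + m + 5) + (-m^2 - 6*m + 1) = -3*m^5 - 3*m^4 - 4*m^3 - 2*m^2 - 5*m + 6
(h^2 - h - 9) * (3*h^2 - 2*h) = 3*h^4 - 5*h^3 - 25*h^2 + 18*h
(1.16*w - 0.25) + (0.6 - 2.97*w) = 0.35 - 1.81*w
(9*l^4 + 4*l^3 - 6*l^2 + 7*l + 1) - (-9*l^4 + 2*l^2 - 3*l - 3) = 18*l^4 + 4*l^3 - 8*l^2 + 10*l + 4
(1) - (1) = 0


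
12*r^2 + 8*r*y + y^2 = (2*r + y)*(6*r + y)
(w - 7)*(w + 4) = w^2 - 3*w - 28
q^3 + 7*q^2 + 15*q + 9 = (q + 1)*(q + 3)^2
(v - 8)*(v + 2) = v^2 - 6*v - 16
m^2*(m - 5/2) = m^3 - 5*m^2/2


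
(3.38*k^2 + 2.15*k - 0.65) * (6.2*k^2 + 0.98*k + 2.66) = 20.956*k^4 + 16.6424*k^3 + 7.0678*k^2 + 5.082*k - 1.729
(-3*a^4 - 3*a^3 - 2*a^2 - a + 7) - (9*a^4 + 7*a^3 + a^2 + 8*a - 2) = -12*a^4 - 10*a^3 - 3*a^2 - 9*a + 9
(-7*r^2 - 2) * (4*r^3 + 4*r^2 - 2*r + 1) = -28*r^5 - 28*r^4 + 6*r^3 - 15*r^2 + 4*r - 2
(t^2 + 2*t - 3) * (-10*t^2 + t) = -10*t^4 - 19*t^3 + 32*t^2 - 3*t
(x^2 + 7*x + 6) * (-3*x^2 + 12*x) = -3*x^4 - 9*x^3 + 66*x^2 + 72*x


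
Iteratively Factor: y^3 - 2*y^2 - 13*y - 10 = (y + 2)*(y^2 - 4*y - 5) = (y - 5)*(y + 2)*(y + 1)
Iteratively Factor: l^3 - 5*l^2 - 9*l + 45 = (l - 5)*(l^2 - 9) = (l - 5)*(l - 3)*(l + 3)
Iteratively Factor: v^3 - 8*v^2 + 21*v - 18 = (v - 3)*(v^2 - 5*v + 6) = (v - 3)*(v - 2)*(v - 3)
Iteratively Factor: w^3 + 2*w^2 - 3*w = (w)*(w^2 + 2*w - 3) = w*(w - 1)*(w + 3)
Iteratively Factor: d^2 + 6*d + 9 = (d + 3)*(d + 3)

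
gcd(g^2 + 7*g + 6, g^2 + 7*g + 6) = g^2 + 7*g + 6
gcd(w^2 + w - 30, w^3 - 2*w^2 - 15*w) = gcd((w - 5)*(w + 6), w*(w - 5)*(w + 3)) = w - 5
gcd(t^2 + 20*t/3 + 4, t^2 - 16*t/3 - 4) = t + 2/3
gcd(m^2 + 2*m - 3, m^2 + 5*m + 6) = m + 3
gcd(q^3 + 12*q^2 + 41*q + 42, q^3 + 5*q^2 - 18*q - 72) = q + 3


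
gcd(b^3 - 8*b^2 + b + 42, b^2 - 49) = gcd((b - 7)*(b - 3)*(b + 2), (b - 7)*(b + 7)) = b - 7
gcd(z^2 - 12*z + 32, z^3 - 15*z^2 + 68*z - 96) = z^2 - 12*z + 32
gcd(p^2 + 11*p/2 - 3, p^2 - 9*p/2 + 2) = p - 1/2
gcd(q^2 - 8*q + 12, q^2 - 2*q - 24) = q - 6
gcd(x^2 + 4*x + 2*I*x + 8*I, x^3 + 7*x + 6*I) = x + 2*I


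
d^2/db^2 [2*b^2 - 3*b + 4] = 4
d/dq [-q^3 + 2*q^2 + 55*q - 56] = -3*q^2 + 4*q + 55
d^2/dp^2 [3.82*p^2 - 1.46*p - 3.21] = 7.64000000000000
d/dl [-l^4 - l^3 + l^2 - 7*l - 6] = -4*l^3 - 3*l^2 + 2*l - 7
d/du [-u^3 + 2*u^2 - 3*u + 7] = -3*u^2 + 4*u - 3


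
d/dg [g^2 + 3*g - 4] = 2*g + 3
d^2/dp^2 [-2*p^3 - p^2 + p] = -12*p - 2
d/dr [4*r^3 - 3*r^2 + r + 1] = 12*r^2 - 6*r + 1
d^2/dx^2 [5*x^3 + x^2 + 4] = 30*x + 2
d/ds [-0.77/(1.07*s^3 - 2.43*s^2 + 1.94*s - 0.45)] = (2.4717*s^2 - 3.7422*s + 1.4938)/(1.07*s^3 - 2.43*s^2 + 1.94*s - 0.45)^2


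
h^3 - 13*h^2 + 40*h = h*(h - 8)*(h - 5)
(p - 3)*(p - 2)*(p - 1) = p^3 - 6*p^2 + 11*p - 6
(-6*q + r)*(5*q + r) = -30*q^2 - q*r + r^2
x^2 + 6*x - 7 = (x - 1)*(x + 7)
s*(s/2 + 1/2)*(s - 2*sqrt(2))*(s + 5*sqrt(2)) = s^4/2 + s^3/2 + 3*sqrt(2)*s^3/2 - 10*s^2 + 3*sqrt(2)*s^2/2 - 10*s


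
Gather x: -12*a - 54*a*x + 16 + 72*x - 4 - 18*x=-12*a + x*(54 - 54*a) + 12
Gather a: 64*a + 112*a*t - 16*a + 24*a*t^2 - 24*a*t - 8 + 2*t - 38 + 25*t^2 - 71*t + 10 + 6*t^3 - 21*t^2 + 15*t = a*(24*t^2 + 88*t + 48) + 6*t^3 + 4*t^2 - 54*t - 36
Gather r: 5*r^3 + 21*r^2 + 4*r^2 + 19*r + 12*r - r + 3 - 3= 5*r^3 + 25*r^2 + 30*r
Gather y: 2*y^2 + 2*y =2*y^2 + 2*y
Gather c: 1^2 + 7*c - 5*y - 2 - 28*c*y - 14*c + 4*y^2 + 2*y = c*(-28*y - 7) + 4*y^2 - 3*y - 1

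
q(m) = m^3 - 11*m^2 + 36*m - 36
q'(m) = 3*m^2 - 22*m + 36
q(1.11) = -8.23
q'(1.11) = 15.28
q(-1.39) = -109.98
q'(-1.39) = 72.38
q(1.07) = -8.85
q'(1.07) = 15.89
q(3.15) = -0.49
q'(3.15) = -3.53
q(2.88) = 0.33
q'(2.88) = -2.48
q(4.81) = -6.05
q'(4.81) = -0.41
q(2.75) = 0.61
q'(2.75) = -1.81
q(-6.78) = -1097.40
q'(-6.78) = 323.07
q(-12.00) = -3780.00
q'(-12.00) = 732.00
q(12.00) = 540.00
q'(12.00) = 204.00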